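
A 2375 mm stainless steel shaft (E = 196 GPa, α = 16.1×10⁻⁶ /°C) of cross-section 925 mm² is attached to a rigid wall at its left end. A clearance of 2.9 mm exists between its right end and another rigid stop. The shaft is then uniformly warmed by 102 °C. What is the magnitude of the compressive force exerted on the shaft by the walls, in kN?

Unrestrained expansion: δ_free = αΔT L = 16.1×10⁻⁶ × 102 × 2375 = 3.9 mm.
The gap closes (δ_free > 2.9 mm) and the wall then resists a further 3.9 − 2.9 = 1 mm of expansion.
So σ = E(δ_free − g)/L = 196×10³ × 1/2375 = 82.54 MPa.
Force on the wall = σA = 82.54 × 925 mm² = 76.35 kN.

P ≈ 76.4 kN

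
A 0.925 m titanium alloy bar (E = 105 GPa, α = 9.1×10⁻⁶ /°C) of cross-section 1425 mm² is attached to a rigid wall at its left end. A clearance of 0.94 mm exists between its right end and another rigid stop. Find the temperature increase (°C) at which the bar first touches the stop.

ΔT ≈ 112 °C

The gap closes when αΔT L = 0.94 mm, since the bar is still unstressed at that instant.
So ΔT = g/(αL) = 0.94/(9.1×10⁻⁶ × 925) = 111.7 °C.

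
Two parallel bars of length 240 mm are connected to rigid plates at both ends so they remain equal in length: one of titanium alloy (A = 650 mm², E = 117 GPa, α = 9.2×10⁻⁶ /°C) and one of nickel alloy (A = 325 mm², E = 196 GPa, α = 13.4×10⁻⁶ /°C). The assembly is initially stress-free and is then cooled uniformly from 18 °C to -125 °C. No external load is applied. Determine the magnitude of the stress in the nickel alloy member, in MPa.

The nickel alloy has the larger α, so on cooling it would change length more than the titanium alloy if both were free. The rigid plates force a common final length, so the nickel alloy is put into tension and the titanium alloy into compression, with equal and opposite forces P (no external load).
Setting the final lengths equal and cancelling L: (α₁ − α₂)ΔT = P/(A₁E₁) + P/(A₂E₂).
|α₁ − α₂|·ΔT = 4.2×10⁻⁶ × 143 = 0.0006006.
1/(A₁E₁) + 1/(A₂E₂) = 1/(650×117×10³) + 1/(325×196×10³) = 2.885×10⁻⁸ N⁻¹.
P = 0.0006006 / 2.885×10⁻⁸ = 20820 N = 20.82 kN.
σ_{nickel alloy} = P/A₂ = 20820/325 = 64.06 MPa, tensile.

σ ≈ 64.1 MPa (tensile)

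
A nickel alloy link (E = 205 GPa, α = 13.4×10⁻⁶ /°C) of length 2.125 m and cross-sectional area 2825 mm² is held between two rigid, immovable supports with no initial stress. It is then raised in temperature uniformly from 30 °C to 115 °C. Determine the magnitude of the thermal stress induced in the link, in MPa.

The supports are rigid, so the total axial strain is zero. The restrained thermal strain is ε = αΔT = 13.4×10⁻⁶ × 85 = 1139×10⁻⁶.
σ = EαΔT = 205×10³ × 13.4×10⁻⁶ × 85 = 233.5 MPa (compressive; the link is trying to expand).

σ ≈ 233 MPa (compressive)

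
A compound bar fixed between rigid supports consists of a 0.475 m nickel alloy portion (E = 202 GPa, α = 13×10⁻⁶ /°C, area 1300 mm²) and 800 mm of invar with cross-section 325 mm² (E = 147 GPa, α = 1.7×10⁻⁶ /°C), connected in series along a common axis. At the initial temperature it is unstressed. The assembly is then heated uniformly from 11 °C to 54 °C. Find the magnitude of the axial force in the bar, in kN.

P ≈ 17.5 kN (compressive)

Free thermal expansion of the whole bar: Σ αᵢΔT Lᵢ = 13×10⁻⁶×43×475 + 1.7×10⁻⁶×43×800 = 0.324 mm.
The walls prevent any net length change, so an axial force P (same in every segment) develops. Compatibility: P · Σ Lᵢ/(AᵢEᵢ) = δ_free.
Σ Lᵢ/(AᵢEᵢ) = 475/(1300×202×10³) + 800/(325×147×10³) = 1.855×10⁻⁵ mm/N.
So P = 0.324 / 1.855×10⁻⁵ = 17.46 kN, compressive.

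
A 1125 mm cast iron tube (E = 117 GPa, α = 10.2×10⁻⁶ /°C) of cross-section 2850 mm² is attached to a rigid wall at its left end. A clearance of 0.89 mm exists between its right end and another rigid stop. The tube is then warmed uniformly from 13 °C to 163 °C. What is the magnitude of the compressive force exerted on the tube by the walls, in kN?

P ≈ 246 kN

Unrestrained expansion: δ_free = αΔT L = 10.2×10⁻⁶ × 150 × 1125 = 1.721 mm.
This exceeds the 0.89 mm gap, so the wall pushes back. The portion of expansion that must be recovered elastically is δ_free − gap = 1.721 − 0.89 = 0.8312 mm.
That suppressed elongation corresponds to σ = E·Δ/L = 117×10³ × 0.8312/1125 = 86.45 MPa.
Force on the wall = σA = 86.45 × 2850 mm² = 246.4 kN.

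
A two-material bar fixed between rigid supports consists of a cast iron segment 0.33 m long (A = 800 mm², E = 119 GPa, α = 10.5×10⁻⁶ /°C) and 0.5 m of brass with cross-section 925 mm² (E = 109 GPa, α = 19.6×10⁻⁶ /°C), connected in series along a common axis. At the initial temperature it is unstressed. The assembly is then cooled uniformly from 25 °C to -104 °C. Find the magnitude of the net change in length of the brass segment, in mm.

With the walls removed the bar would change length by δ_free = Σ αᵢΔT Lᵢ = 10.5×10⁻⁶×129×330 + 19.6×10⁻⁶×129×500 = 1.711 mm.
Since the ends are fixed, an axial force P builds up, equal in every segment, with P · Σ Lᵢ/(AᵢEᵢ) = δ_free.
The series flexibility is Σ Lᵢ/(AᵢEᵢ) = 330/(800×119×10³) + 500/(925×109×10³) = 8.425×10⁻⁶ mm/N.
Hence P = δ_free / Σ(L/AE) = 1.711/8.425×10⁻⁶ = 203.1 kN (tensile).
For the brass segment, free thermal change = 19.6×10⁻⁶×129×500 = 1.264 mm and elastic change from P = 203100×500/(925×109×10³) = 1.007 mm; these oppose, so the net change is 0.257 mm (segment shortens).

|ΔL| ≈ 0.257 mm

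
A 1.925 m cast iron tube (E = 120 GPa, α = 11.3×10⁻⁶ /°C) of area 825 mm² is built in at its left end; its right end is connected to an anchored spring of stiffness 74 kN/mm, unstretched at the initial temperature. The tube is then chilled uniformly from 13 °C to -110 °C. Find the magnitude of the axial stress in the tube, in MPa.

Free thermal contraction: δ_free = αΔT L = 11.3×10⁻⁶ × 123 × 1925 = 2.676 mm.
Let P be the tensile force in the spring. The tube extends elastically by PL/(AE) and the spring stretches by P/k; together these equal δ_free.
P [ L/(AE) + 1/k ] = δ_free → P [ 1925/(825×120×10³) + 1/(74×10³) ] = 2.676.
P = 2.676 / 3.296×10⁻⁵ = 81180 N.
σ = P/A = 81180/825 = 98.4 MPa.

σ ≈ 98.4 MPa (tensile)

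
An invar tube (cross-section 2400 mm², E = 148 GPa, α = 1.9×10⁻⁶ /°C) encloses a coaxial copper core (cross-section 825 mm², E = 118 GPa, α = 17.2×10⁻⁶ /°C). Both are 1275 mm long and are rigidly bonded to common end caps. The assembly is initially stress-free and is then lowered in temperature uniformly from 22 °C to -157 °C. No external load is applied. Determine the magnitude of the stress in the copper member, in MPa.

σ ≈ 254 MPa (tensile)

Both members must finish at the same length. With the larger α, the copper tends to over-contract; the plates restrain it, putting the copper in tension and the invar in compression. With no external load the two internal forces are equal and opposite, magnitude P.
Setting the final lengths equal and cancelling L: (α₁ − α₂)ΔT = P/(A₁E₁) + P/(A₂E₂).
|α₁ − α₂|·ΔT = 15.3×10⁻⁶ × 179 = 0.002739.
1/(A₁E₁) + 1/(A₂E₂) = 1/(2400×148×10³) + 1/(825×118×10³) = 1.309×10⁻⁸ N⁻¹.
P = 0.002739 / 1.309×10⁻⁸ = 209300 N = 209.3 kN.
σ_{copper} = P/A₂ = 209300/825 = 253.6 MPa, tensile.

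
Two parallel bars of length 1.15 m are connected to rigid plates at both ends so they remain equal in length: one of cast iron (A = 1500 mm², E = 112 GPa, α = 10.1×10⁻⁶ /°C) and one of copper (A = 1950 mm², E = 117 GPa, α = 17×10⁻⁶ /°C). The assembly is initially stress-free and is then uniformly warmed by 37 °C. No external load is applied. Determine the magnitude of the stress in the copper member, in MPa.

The copper has the larger α, so on heating it would change length more than the cast iron if both were free. The rigid plates force a common final length, so the copper is put into compression and the cast iron into tension, with equal and opposite forces P (no external load).
Setting the final lengths equal and cancelling L: (α₁ − α₂)ΔT = P/(A₁E₁) + P/(A₂E₂).
|α₁ − α₂|·ΔT = 6.9×10⁻⁶ × 37 = 0.0002553.
1/(A₁E₁) + 1/(A₂E₂) = 1/(1500×112×10³) + 1/(1950×117×10³) = 1.034×10⁻⁸ N⁻¹.
So P = 0.0002553 / 1.034×10⁻⁸ = 24.7 kN.
σ_{copper} = P/A₂ = 24700/1950 = 12.67 MPa, compressive.

σ ≈ 12.7 MPa (compressive)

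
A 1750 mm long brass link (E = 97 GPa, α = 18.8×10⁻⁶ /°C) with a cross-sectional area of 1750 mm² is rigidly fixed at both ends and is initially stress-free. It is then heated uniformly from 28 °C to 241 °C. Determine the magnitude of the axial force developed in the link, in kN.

P ≈ 680 kN (compressive)

With zero net strain, σ = E·αΔT = 97 GPa × 18.8×10⁻⁶ × 213 = 388.4 MPa.
Axial force P = σA = 388.4 × 1750 = 679700 N = 679.7 kN, compressive.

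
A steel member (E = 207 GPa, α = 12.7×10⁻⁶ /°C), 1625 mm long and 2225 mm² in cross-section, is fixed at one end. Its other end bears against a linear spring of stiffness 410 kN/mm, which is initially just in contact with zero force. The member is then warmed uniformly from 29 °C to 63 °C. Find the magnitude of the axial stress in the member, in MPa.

σ ≈ 52.8 MPa (compressive)

Free thermal expansion: δ_free = αΔT L = 12.7×10⁻⁶ × 34 × 1625 = 0.7017 mm.
Let P be the compressive force at the spring. The member shortens elastically by PL/(AE) and the spring compresses by P/k; together these equal δ_free.
P [ L/(AE) + 1/k ] = δ_free → P [ 1625/(2225×207×10³) + 1/(410×10³) ] = 0.7017.
P = 0.7017 / 5.967×10⁻⁶ = 117600 N.
σ = P/A = 117600/2225 = 52.85 MPa.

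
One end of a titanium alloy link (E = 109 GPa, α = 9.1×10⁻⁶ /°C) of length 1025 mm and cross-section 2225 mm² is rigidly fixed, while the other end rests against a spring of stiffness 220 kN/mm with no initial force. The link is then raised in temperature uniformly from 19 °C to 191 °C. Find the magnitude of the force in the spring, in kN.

Free thermal expansion: δ_free = αΔT L = 9.1×10⁻⁶ × 172 × 1025 = 1.604 mm.
Let P be the compressive force at the spring. The link shortens elastically by PL/(AE) and the spring compresses by P/k; together these equal δ_free.
P [ L/(AE) + 1/k ] = δ_free → P [ 1025/(2225×109×10³) + 1/(220×10³) ] = 1.604.
P = 1.604 / 8.772×10⁻⁶ = 182900 N.

P ≈ 183 kN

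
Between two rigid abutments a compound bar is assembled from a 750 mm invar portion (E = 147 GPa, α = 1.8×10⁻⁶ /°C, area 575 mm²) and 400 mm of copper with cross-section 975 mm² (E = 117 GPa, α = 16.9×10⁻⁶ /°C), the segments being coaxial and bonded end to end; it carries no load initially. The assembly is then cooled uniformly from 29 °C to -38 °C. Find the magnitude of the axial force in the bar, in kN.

If the supports were absent, the total length change would be Σ αᵢΔT Lᵢ = 1.8×10⁻⁶×67×750 + 16.9×10⁻⁶×67×400 = 0.5434 mm.
The walls prevent any net length change, so an axial force P (same in every segment) develops. Compatibility: P · Σ Lᵢ/(AᵢEᵢ) = δ_free.
Σ Lᵢ/(AᵢEᵢ) = 750/(575×147×10³) + 400/(975×117×10³) = 1.238×10⁻⁵ mm/N.
P = 0.5434 / 1.238×10⁻⁵ = 43890 N = 43.89 kN, tensile.

P ≈ 43.9 kN (tensile)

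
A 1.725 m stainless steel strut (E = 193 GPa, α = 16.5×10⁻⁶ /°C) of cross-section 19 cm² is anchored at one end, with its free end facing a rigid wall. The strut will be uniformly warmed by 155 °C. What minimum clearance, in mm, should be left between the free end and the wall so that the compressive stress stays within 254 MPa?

g ≈ 2.14 mm

Free expansion if unrestrained: δ_free = αΔT L = 16.5×10⁻⁶ × 155 × 1725 = 4.412 mm.
At the allowable stress the elastic shortening the wall may impose is σL/E = 254 × 1725 / (193×10³) = 2.27 mm.
So the gap has to take up the difference, g_min = δ_free − σL/E = 4.412 − 2.27 = 2.141 mm.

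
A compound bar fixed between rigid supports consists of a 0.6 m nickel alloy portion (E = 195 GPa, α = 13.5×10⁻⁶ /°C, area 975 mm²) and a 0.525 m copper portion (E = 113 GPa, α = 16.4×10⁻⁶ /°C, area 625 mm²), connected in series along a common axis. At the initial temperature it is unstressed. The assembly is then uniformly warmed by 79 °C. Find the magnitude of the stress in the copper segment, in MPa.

σ ≈ 199 MPa (compressive)

If the supports were absent, the total length change would be Σ αᵢΔT Lᵢ = 13.5×10⁻⁶×79×600 + 16.4×10⁻⁶×79×525 = 1.32 mm.
The rigid supports impose zero overall length change; the single axial force P common to all segments must satisfy P Σ Lᵢ/(AᵢEᵢ) = δ_free.
Σ Lᵢ/(AᵢEᵢ) = 600/(975×195×10³) + 525/(625×113×10³) = 1.059×10⁻⁵ mm/N.
So P = 1.32 / 1.059×10⁻⁵ = 124.7 kN, compressive.
σ_{copper} = P / A = 124700 / 625 = 199.5 MPa.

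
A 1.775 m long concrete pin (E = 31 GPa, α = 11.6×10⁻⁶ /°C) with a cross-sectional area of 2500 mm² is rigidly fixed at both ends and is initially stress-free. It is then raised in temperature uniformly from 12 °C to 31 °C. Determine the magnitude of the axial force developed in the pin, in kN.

P ≈ 17.1 kN (compressive)

Full restraint means ε = 0, so the stress is σ = EαΔT = 31×10³ × 11.6×10⁻⁶ × 19 = 6.832 MPa.
P = AEαΔT = 2500 × 31×10³ × 11.6×10⁻⁶ × 19 = 17.08 kN (compressive).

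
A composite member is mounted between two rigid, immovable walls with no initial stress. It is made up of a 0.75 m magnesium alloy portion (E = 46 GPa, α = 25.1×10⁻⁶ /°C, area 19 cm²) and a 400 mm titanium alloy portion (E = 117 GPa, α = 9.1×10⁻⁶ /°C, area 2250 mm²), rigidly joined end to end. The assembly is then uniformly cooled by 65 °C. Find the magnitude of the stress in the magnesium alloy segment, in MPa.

σ ≈ 76.1 MPa (tensile)

Free thermal contraction of the whole bar: Σ αᵢΔT Lᵢ = 25.1×10⁻⁶×65×750 + 9.1×10⁻⁶×65×400 = 1.46 mm.
The walls prevent any net length change, so an axial force P (same in every segment) develops. Compatibility: P · Σ Lᵢ/(AᵢEᵢ) = δ_free.
Σ Lᵢ/(AᵢEᵢ) = 750/(1900×46×10³) + 400/(2250×117×10³) = 1.01×10⁻⁵ mm/N.
Hence P = δ_free / Σ(L/AE) = 1.46/1.01×10⁻⁵ = 144.6 kN (tensile).
σ_{magnesium alloy} = P / A = 144600 / 1900 = 76.09 MPa.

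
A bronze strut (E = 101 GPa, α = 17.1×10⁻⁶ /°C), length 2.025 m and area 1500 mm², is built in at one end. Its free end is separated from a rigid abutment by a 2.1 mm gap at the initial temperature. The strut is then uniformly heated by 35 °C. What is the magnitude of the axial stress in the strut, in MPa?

Free thermal elongation = αΔT L = 17.1×10⁻⁶ × 35 × 2025 = 1.212 mm.
This is smaller than the 2.1 mm clearance, so the strut expands freely without reaching the stop — the stress is zero.

σ ≈ 0 MPa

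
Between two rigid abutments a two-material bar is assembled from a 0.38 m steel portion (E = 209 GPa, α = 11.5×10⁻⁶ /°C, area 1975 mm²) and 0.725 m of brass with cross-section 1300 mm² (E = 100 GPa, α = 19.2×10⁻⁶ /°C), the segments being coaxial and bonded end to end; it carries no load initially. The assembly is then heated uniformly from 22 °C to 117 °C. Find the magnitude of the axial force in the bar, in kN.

P ≈ 267 kN (compressive)

With the walls removed the bar would change length by δ_free = Σ αᵢΔT Lᵢ = 11.5×10⁻⁶×95×380 + 19.2×10⁻⁶×95×725 = 1.738 mm.
The rigid supports impose zero overall length change; the single axial force P common to all segments must satisfy P Σ Lᵢ/(AᵢEᵢ) = δ_free.
Σ Lᵢ/(AᵢEᵢ) = 380/(1975×209×10³) + 725/(1300×100×10³) = 6.498×10⁻⁶ mm/N.
So P = 1.738 / 6.498×10⁻⁶ = 267.4 kN, compressive.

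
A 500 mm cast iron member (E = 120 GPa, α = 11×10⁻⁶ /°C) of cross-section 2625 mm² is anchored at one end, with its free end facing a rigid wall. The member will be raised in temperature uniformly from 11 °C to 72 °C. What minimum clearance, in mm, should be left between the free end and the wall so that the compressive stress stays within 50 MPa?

With no wall the member would lengthen by αΔT L = 11×10⁻⁶ × 61 × 500 = 0.3355 mm.
At the allowable stress the elastic shortening the wall may impose is σL/E = 50 × 500 / (120×10³) = 0.2083 mm.
The gap must absorb the remainder: g_min = 0.3355 − 0.2083 = 0.1272 mm.

g ≈ 0.127 mm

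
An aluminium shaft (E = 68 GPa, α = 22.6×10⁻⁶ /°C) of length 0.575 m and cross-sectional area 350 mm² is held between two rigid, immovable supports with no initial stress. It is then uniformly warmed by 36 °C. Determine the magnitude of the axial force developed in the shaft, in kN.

P ≈ 19.4 kN (compressive)

Full restraint means ε = 0, so the stress is σ = EαΔT = 68×10³ × 22.6×10⁻⁶ × 36 = 55.32 MPa.
P = AEαΔT = 350 × 68×10³ × 22.6×10⁻⁶ × 36 = 19.36 kN (compressive).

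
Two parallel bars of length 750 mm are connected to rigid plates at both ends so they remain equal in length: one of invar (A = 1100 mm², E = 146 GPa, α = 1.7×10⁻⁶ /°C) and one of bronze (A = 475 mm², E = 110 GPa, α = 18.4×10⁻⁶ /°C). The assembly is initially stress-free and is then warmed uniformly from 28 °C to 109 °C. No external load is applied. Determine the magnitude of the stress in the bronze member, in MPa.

Equilibrium of a rigid end plate with no external load gives equal and opposite internal forces ±P in the two members. Since α_{bronze} > α_{invar}, heating drives the bronze into compression and the invar into tension.
Compatibility of the two members (thermal + elastic change equal): (α₁ − α₂)ΔT = P·[1/(A₁E₁) + 1/(A₂E₂)].
|α₁ − α₂|·ΔT = 16.7×10⁻⁶ × 81 = 0.001353.
1/(A₁E₁) + 1/(A₂E₂) = 1/(1100×146×10³) + 1/(475×110×10³) = 2.537×10⁻⁸ N⁻¹.
So P = 0.001353 / 2.537×10⁻⁸ = 53.33 kN.
σ_{bronze} = P/A₂ = 53330/475 = 112.3 MPa, compressive.

σ ≈ 112 MPa (compressive)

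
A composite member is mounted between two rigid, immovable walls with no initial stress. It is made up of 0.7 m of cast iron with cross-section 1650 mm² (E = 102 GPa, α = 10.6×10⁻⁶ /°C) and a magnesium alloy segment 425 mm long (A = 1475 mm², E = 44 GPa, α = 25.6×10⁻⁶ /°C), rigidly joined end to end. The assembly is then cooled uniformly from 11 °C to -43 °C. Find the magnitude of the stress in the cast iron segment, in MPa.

If the supports were absent, the total length change would be Σ αᵢΔT Lᵢ = 10.6×10⁻⁶×54×700 + 25.6×10⁻⁶×54×425 = 0.9882 mm.
The rigid supports impose zero overall length change; the single axial force P common to all segments must satisfy P Σ Lᵢ/(AᵢEᵢ) = δ_free.
Σ Lᵢ/(AᵢEᵢ) = 700/(1650×102×10³) + 425/(1475×44×10³) = 1.071×10⁻⁵ mm/N.
Hence P = δ_free / Σ(L/AE) = 0.9882/1.071×10⁻⁵ = 92.29 kN (tensile).
σ_{cast iron} = P / A = 92290 / 1650 = 55.93 MPa.

σ ≈ 55.9 MPa (tensile)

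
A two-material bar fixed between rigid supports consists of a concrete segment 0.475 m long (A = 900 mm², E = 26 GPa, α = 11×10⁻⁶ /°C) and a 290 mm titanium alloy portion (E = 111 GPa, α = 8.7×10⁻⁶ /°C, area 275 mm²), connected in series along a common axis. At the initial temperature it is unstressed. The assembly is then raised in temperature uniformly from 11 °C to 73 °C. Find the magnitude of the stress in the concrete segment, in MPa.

If the supports were absent, the total length change would be Σ αᵢΔT Lᵢ = 11×10⁻⁶×62×475 + 8.7×10⁻⁶×62×290 = 0.4804 mm.
The walls prevent any net length change, so an axial force P (same in every segment) develops. Compatibility: P · Σ Lᵢ/(AᵢEᵢ) = δ_free.
The series flexibility is Σ Lᵢ/(AᵢEᵢ) = 475/(900×26×10³) + 290/(275×111×10³) = 2.98×10⁻⁵ mm/N.
P = 0.4804 / 2.98×10⁻⁵ = 16120 N = 16.12 kN, compressive.
σ_{concrete} = P / A = 16120 / 900 = 17.91 MPa.

σ ≈ 17.9 MPa (compressive)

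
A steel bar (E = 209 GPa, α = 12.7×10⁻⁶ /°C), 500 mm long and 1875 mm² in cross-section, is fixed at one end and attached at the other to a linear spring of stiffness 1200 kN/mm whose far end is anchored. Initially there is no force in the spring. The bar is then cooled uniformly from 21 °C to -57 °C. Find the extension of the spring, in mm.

The unrestrained thermal change is αΔT L = 12.7×10⁻⁶ × 78 × 500 = 0.4953 mm.
With a force P in the spring, the elastic change of the bar is PL/(AE) and that of the spring is P/k; compatibility requires their sum to equal δ_free.
P [ L/(AE) + 1/k ] = δ_free → P [ 500/(1875×209×10³) + 1/(1200×10³) ] = 0.4953.
P = 0.4953 / 2.109×10⁻⁶ = 234800 N.
Spring extension = P/k = 234800/(1200×10³) = 0.1957 mm.

δ ≈ 0.196 mm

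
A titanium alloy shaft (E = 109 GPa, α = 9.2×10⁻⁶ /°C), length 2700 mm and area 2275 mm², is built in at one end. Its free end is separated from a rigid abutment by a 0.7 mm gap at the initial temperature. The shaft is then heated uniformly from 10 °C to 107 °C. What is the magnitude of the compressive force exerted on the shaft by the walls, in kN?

Free thermal elongation = αΔT L = 9.2×10⁻⁶ × 97 × 2700 = 2.409 mm.
This exceeds the 0.7 mm gap, so the wall pushes back. The portion of expansion that must be recovered elastically is δ_free − gap = 2.409 − 0.7 = 1.709 mm.
Compatibility: PL/(AE) = 1.709 mm, so σ = P/A = E × (1.709/2700) = 69.01 MPa.
P = σA = 69.01 × 2275 = 157 kN.

P ≈ 157 kN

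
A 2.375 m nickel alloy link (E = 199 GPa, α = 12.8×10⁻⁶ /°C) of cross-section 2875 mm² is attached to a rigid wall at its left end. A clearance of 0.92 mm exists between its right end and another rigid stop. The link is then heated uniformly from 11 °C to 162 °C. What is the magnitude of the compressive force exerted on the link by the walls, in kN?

P ≈ 884 kN

If the wall were absent the link would grow by αΔT L = 12.8×10⁻⁶ × 151 × 2375 = 4.59 mm.
This exceeds the 0.92 mm gap, so the wall pushes back. The portion of expansion that must be recovered elastically is δ_free − gap = 4.59 − 0.92 = 3.67 mm.
That suppressed elongation corresponds to σ = E·Δ/L = 199×10³ × 3.67/2375 = 307.5 MPa.
Force on the wall = σA = 307.5 × 2875 mm² = 884.2 kN.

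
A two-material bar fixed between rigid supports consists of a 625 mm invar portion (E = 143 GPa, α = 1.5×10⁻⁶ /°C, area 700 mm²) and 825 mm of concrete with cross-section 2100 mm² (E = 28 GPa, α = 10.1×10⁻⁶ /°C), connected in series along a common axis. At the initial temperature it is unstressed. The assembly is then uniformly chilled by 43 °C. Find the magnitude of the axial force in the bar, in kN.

P ≈ 19.7 kN (tensile)

If the supports were absent, the total length change would be Σ αᵢΔT Lᵢ = 1.5×10⁻⁶×43×625 + 10.1×10⁻⁶×43×825 = 0.3986 mm.
The rigid supports impose zero overall length change; the single axial force P common to all segments must satisfy P Σ Lᵢ/(AᵢEᵢ) = δ_free.
The series flexibility is Σ Lᵢ/(AᵢEᵢ) = 625/(700×143×10³) + 825/(2100×28×10³) = 2.027×10⁻⁵ mm/N.
Hence P = δ_free / Σ(L/AE) = 0.3986/2.027×10⁻⁵ = 19.66 kN (tensile).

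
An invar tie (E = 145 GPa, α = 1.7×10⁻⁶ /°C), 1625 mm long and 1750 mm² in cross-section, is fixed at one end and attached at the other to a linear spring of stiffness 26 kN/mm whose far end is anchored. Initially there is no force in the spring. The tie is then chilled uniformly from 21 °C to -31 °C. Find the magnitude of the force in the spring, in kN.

The unrestrained thermal change is αΔT L = 1.7×10⁻⁶ × 52 × 1625 = 0.1436 mm.
With a force P in the spring, the elastic change of the tie is PL/(AE) and that of the spring is P/k; compatibility requires their sum to equal δ_free.
So P = δ_free / [L/(AE) + 1/k] = 0.1436 / [ 1625/(1750×145×10³) + 1/(26×10³) ].
P = 0.1436 / 4.487×10⁻⁵ = 3202 N.

P ≈ 3.2 kN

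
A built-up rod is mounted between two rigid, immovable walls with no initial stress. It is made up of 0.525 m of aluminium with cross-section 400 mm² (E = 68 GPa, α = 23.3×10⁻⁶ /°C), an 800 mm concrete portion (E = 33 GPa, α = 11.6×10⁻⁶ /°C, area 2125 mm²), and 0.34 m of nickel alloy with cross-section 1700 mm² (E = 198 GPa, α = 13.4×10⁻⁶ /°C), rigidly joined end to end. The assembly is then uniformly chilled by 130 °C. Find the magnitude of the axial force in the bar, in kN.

P ≈ 107 kN (tensile)

With the walls removed the bar would change length by δ_free = Σ αᵢΔT Lᵢ = 23.3×10⁻⁶×130×525 + 11.6×10⁻⁶×130×800 + 13.4×10⁻⁶×130×340 = 3.389 mm.
The rigid supports impose zero overall length change; the single axial force P common to all segments must satisfy P Σ Lᵢ/(AᵢEᵢ) = δ_free.
The series flexibility is Σ Lᵢ/(AᵢEᵢ) = 525/(400×68×10³) + 800/(2125×33×10³) + 340/(1700×198×10³) = 3.172×10⁻⁵ mm/N.
P = 3.389 / 3.172×10⁻⁵ = 106800 N = 106.8 kN, tensile.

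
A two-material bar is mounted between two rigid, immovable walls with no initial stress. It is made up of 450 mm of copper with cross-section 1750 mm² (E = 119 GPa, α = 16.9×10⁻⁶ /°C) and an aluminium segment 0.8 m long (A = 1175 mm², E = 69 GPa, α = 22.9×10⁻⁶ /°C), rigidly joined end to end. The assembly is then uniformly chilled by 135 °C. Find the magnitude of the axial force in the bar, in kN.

With the walls removed the bar would change length by δ_free = Σ αᵢΔT Lᵢ = 16.9×10⁻⁶×135×450 + 22.9×10⁻⁶×135×800 = 3.5 mm.
The rigid supports impose zero overall length change; the single axial force P common to all segments must satisfy P Σ Lᵢ/(AᵢEᵢ) = δ_free.
The series flexibility is Σ Lᵢ/(AᵢEᵢ) = 450/(1750×119×10³) + 800/(1175×69×10³) = 1.203×10⁻⁵ mm/N.
Hence P = δ_free / Σ(L/AE) = 3.5/1.203×10⁻⁵ = 291 kN (tensile).

P ≈ 291 kN (tensile)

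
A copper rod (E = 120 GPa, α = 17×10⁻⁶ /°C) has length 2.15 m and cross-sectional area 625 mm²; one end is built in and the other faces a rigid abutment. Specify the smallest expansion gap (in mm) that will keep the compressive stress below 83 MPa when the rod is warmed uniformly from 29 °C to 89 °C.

g ≈ 0.706 mm

With no wall the rod would lengthen by αΔT L = 17×10⁻⁶ × 60 × 2150 = 2.193 mm.
A stress of 83 MPa corresponds to the wall pushing the rod back by σL/E = 83×2150/(120×10³) = 1.487 mm.
So the gap has to take up the difference, g_min = δ_free − σL/E = 2.193 − 1.487 = 0.7059 mm.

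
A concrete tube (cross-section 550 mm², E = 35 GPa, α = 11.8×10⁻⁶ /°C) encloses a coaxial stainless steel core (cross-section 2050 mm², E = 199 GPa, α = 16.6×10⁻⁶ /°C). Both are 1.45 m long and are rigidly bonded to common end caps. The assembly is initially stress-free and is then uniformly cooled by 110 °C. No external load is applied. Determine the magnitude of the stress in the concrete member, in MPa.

The stainless steel has the larger α, so on cooling it would change length more than the concrete if both were free. The rigid plates force a common final length, so the stainless steel is put into tension and the concrete into compression, with equal and opposite forces P (no external load).
Equating the net (thermal + elastic) strains gives |α₁ − α₂|·ΔT = P·[1/(A₁E₁) + 1/(A₂E₂)].
|α₁ − α₂|·ΔT = 4.8×10⁻⁶ × 110 = 0.000528.
1/(A₁E₁) + 1/(A₂E₂) = 1/(550×35×10³) + 1/(2050×199×10³) = 5.44×10⁻⁸ N⁻¹.
So P = 0.000528 / 5.44×10⁻⁸ = 9.706 kN.
σ_{concrete} = P/A₁ = 9706/550 = 17.65 MPa, compressive.

σ ≈ 17.6 MPa (compressive)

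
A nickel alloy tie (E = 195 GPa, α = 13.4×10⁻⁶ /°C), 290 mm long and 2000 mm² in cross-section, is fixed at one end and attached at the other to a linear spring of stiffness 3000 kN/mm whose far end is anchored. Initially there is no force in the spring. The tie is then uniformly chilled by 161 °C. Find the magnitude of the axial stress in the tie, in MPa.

Free thermal contraction: δ_free = αΔT L = 13.4×10⁻⁶ × 161 × 290 = 0.6256 mm.
Let P be the tensile force in the spring. The tie extends elastically by PL/(AE) and the spring stretches by P/k; together these equal δ_free.
So P = δ_free / [L/(AE) + 1/k] = 0.6256 / [ 290/(2000×195×10³) + 1/(3000×10³) ].
P = 0.6256 / 1.077×10⁻⁶ = 581000 N.
σ = P/A = 581000/2000 = 290.5 MPa.

σ ≈ 290 MPa (tensile)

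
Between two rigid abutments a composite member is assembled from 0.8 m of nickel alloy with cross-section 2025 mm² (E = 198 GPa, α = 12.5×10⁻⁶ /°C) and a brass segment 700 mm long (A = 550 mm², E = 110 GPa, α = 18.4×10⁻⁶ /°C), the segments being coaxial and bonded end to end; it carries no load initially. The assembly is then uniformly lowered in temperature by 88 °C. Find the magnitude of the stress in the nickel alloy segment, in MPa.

If the supports were absent, the total length change would be Σ αᵢΔT Lᵢ = 12.5×10⁻⁶×88×800 + 18.4×10⁻⁶×88×700 = 2.013 mm.
The rigid supports impose zero overall length change; the single axial force P common to all segments must satisfy P Σ Lᵢ/(AᵢEᵢ) = δ_free.
The series flexibility is Σ Lᵢ/(AᵢEᵢ) = 800/(2025×198×10³) + 700/(550×110×10³) = 1.357×10⁻⁵ mm/N.
P = 2.013 / 1.357×10⁻⁵ = 148400 N = 148.4 kN, tensile.
σ_{nickel alloy} = P / A = 148400 / 2025 = 73.3 MPa.

σ ≈ 73.3 MPa (tensile)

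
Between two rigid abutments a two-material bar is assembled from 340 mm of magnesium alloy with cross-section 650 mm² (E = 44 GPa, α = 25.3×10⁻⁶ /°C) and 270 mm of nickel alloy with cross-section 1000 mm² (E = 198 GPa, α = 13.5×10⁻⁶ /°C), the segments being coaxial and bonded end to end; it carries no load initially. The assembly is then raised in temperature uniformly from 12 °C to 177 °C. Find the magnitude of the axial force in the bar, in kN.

If the supports were absent, the total length change would be Σ αᵢΔT Lᵢ = 25.3×10⁻⁶×165×340 + 13.5×10⁻⁶×165×270 = 2.021 mm.
The walls prevent any net length change, so an axial force P (same in every segment) develops. Compatibility: P · Σ Lᵢ/(AᵢEᵢ) = δ_free.
Σ Lᵢ/(AᵢEᵢ) = 340/(650×44×10³) + 270/(1000×198×10³) = 1.325×10⁻⁵ mm/N.
Hence P = δ_free / Σ(L/AE) = 2.021/1.325×10⁻⁵ = 152.5 kN (compressive).

P ≈ 152 kN (compressive)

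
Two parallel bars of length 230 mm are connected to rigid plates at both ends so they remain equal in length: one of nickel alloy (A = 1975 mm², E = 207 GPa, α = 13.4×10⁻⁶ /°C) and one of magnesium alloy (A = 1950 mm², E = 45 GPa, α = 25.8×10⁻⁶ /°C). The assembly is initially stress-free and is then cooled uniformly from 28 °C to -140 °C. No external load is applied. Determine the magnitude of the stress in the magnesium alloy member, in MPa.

The magnesium alloy has the larger α, so on cooling it would change length more than the nickel alloy if both were free. The rigid plates force a common final length, so the magnesium alloy is put into tension and the nickel alloy into compression, with equal and opposite forces P (no external load).
Equating the net (thermal + elastic) strains gives |α₁ − α₂|·ΔT = P·[1/(A₁E₁) + 1/(A₂E₂)].
|α₁ − α₂|·ΔT = 12.4×10⁻⁶ × 168 = 0.002083.
1/(A₁E₁) + 1/(A₂E₂) = 1/(1975×207×10³) + 1/(1950×45×10³) = 1.384×10⁻⁸ N⁻¹.
So P = 0.002083 / 1.384×10⁻⁸ = 150.5 kN.
σ_{magnesium alloy} = P/A₂ = 150500/1950 = 77.18 MPa, tensile.

σ ≈ 77.2 MPa (tensile)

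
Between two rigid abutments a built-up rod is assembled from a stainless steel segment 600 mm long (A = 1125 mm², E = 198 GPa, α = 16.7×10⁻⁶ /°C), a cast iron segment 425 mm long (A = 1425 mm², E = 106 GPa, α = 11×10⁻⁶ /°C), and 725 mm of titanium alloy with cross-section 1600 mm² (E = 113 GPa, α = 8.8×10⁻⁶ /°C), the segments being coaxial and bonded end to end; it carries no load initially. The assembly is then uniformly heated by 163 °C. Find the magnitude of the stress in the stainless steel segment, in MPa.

Free thermal expansion of the whole bar: Σ αᵢΔT Lᵢ = 16.7×10⁻⁶×163×600 + 11×10⁻⁶×163×425 + 8.8×10⁻⁶×163×725 = 3.435 mm.
The walls prevent any net length change, so an axial force P (same in every segment) develops. Compatibility: P · Σ Lᵢ/(AᵢEᵢ) = δ_free.
The series flexibility is Σ Lᵢ/(AᵢEᵢ) = 600/(1125×198×10³) + 425/(1425×106×10³) + 725/(1600×113×10³) = 9.517×10⁻⁶ mm/N.
So P = 3.435 / 9.517×10⁻⁶ = 360.9 kN, compressive.
σ_{stainless steel} = P / A = 360900 / 1125 = 320.8 MPa.

σ ≈ 321 MPa (compressive)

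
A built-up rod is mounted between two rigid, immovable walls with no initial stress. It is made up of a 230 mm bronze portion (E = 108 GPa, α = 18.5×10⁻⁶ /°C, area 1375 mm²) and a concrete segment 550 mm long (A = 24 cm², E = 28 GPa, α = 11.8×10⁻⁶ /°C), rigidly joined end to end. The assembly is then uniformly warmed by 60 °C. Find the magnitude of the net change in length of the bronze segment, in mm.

With the walls removed the bar would change length by δ_free = Σ αᵢΔT Lᵢ = 18.5×10⁻⁶×60×230 + 11.8×10⁻⁶×60×550 = 0.6447 mm.
The rigid supports impose zero overall length change; the single axial force P common to all segments must satisfy P Σ Lᵢ/(AᵢEᵢ) = δ_free.
The series flexibility is Σ Lᵢ/(AᵢEᵢ) = 230/(1375×108×10³) + 550/(2400×28×10³) = 9.733×10⁻⁶ mm/N.
Hence P = δ_free / Σ(L/AE) = 0.6447/9.733×10⁻⁶ = 66.24 kN (compressive).
For the bronze segment, free thermal change = 18.5×10⁻⁶×60×230 = 0.2553 mm and elastic change from P = 66240×230/(1375×108×10³) = 0.1026 mm; these oppose, so the net change is 0.153 mm (segment lengthens).

|ΔL| ≈ 0.153 mm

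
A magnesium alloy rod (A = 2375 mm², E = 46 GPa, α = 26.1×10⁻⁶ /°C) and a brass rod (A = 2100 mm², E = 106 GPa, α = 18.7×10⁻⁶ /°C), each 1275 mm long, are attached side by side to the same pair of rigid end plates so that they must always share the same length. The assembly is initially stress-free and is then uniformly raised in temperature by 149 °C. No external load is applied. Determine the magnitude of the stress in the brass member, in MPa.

σ ≈ 38.5 MPa (tensile)

The magnesium alloy has the larger α, so on heating it would change length more than the brass if both were free. The rigid plates force a common final length, so the magnesium alloy is put into compression and the brass into tension, with equal and opposite forces P (no external load).
Equating the net (thermal + elastic) strains gives |α₁ − α₂|·ΔT = P·[1/(A₁E₁) + 1/(A₂E₂)].
|α₁ − α₂|·ΔT = 7.4×10⁻⁶ × 149 = 0.001103.
1/(A₁E₁) + 1/(A₂E₂) = 1/(2375×46×10³) + 1/(2100×106×10³) = 1.365×10⁻⁸ N⁻¹.
So P = 0.001103 / 1.365×10⁻⁸ = 80.8 kN.
σ_{brass} = P/A₂ = 80800/2100 = 38.48 MPa, tensile.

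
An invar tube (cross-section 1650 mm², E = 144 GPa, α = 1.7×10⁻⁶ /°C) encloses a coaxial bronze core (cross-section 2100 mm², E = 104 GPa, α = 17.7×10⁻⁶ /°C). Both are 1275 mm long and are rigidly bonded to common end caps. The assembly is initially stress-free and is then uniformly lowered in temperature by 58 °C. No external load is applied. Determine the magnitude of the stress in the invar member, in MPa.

σ ≈ 64 MPa (compressive)

The bronze has the larger α, so on cooling it would change length more than the invar if both were free. The rigid plates force a common final length, so the bronze is put into tension and the invar into compression, with equal and opposite forces P (no external load).
Setting the final lengths equal and cancelling L: (α₁ − α₂)ΔT = P/(A₁E₁) + P/(A₂E₂).
|α₁ − α₂|·ΔT = 16×10⁻⁶ × 58 = 0.000928.
1/(A₁E₁) + 1/(A₂E₂) = 1/(1650×144×10³) + 1/(2100×104×10³) = 8.788×10⁻⁹ N⁻¹.
So P = 0.000928 / 8.788×10⁻⁹ = 105.6 kN.
σ_{invar} = P/A₁ = 105600/1650 = 64 MPa, compressive.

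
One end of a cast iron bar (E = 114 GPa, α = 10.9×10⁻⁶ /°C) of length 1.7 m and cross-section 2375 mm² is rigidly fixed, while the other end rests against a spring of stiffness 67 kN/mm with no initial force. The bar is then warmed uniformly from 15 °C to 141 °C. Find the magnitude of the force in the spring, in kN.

P ≈ 110 kN

If the spring were absent the bar would lengthen by αΔT L = 10.9×10⁻⁶ × 126 × 1700 = 2.335 mm.
With a force P in the spring, the elastic change of the bar is PL/(AE) and that of the spring is P/k; compatibility requires their sum to equal δ_free.
So P = δ_free / [L/(AE) + 1/k] = 2.335 / [ 1700/(2375×114×10³) + 1/(67×10³) ].
P = 2.335 / 2.12×10⁻⁵ = 110100 N.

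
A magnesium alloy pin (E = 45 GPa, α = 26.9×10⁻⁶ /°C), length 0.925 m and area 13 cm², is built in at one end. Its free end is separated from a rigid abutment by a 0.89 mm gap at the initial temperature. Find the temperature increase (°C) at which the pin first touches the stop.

Contact occurs when the free expansion equals the gap: αΔT L = 0.89 mm.
So ΔT = g/(αL) = 0.89/(26.9×10⁻⁶ × 925) = 35.77 °C.

ΔT ≈ 35.8 °C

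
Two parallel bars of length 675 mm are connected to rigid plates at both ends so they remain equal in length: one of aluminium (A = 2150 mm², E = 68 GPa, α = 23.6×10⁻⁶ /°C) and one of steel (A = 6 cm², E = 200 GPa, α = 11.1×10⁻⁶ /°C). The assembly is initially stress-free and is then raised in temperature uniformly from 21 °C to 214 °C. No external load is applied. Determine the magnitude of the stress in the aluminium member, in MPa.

σ ≈ 74 MPa (compressive)

Both members must finish at the same length. With the larger α, the aluminium tends to over-expand; the plates restrain it, putting the aluminium in compression and the steel in tension. With no external load the two internal forces are equal and opposite, magnitude P.
Setting the final lengths equal and cancelling L: (α₁ − α₂)ΔT = P/(A₁E₁) + P/(A₂E₂).
|α₁ − α₂|·ΔT = 12.5×10⁻⁶ × 193 = 0.002413.
1/(A₁E₁) + 1/(A₂E₂) = 1/(2150×68×10³) + 1/(600×200×10³) = 1.517×10⁻⁸ N⁻¹.
P = 0.002413 / 1.517×10⁻⁸ = 159000 N = 159 kN.
σ_{aluminium} = P/A₁ = 159000/2150 = 73.95 MPa, compressive.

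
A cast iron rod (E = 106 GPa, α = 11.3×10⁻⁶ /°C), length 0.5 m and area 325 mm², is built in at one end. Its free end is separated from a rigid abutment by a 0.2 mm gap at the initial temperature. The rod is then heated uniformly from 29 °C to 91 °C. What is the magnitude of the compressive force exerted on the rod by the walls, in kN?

Free thermal elongation = αΔT L = 11.3×10⁻⁶ × 62 × 500 = 0.3503 mm.
This exceeds the 0.2 mm gap, so the wall pushes back. The portion of expansion that must be recovered elastically is δ_free − gap = 0.3503 − 0.2 = 0.1503 mm.
Compatibility: PL/(AE) = 0.1503 mm, so σ = P/A = E × (0.1503/500) = 31.86 MPa.
Force on the wall = σA = 31.86 × 325 mm² = 10.36 kN.

P ≈ 10.4 kN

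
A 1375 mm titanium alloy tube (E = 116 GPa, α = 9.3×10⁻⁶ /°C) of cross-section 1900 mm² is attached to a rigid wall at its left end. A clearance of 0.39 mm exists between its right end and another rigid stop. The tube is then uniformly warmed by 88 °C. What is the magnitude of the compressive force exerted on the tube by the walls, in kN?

P ≈ 118 kN

If the wall were absent the tube would grow by αΔT L = 9.3×10⁻⁶ × 88 × 1375 = 1.125 mm.
This exceeds the 0.39 mm gap, so the wall pushes back. The portion of expansion that must be recovered elastically is δ_free − gap = 1.125 − 0.39 = 0.7353 mm.
Compatibility: PL/(AE) = 0.7353 mm, so σ = P/A = E × (0.7353/1375) = 62.03 MPa.
Force on the wall = σA = 62.03 × 1900 mm² = 117.9 kN.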